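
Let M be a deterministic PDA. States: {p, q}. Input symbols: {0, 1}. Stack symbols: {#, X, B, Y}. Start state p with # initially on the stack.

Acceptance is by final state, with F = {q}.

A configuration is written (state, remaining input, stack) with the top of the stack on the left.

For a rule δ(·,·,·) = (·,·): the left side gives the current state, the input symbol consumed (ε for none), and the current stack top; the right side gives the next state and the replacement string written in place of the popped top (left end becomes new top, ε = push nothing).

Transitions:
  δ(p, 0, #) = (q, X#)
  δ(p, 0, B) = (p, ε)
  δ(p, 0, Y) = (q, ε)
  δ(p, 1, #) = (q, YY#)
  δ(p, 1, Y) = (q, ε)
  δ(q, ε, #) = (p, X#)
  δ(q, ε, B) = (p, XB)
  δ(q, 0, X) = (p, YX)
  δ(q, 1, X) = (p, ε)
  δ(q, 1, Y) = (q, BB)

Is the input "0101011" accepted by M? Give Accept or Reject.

Accept

(p, 0101011, #)
  read 0, top #: go to q, push X# → (q, 101011, X#)
  read 1, top X: go to p, push ε → (p, 01011, #)
  read 0, top #: go to q, push X# → (q, 1011, X#)
  read 1, top X: go to p, push ε → (p, 011, #)
  read 0, top #: go to q, push X# → (q, 11, X#)
  read 1, top X: go to p, push ε → (p, 1, #)
  read 1, top #: go to q, push YY# → (q, ε, YY#)
All input consumed; state q ∈ F.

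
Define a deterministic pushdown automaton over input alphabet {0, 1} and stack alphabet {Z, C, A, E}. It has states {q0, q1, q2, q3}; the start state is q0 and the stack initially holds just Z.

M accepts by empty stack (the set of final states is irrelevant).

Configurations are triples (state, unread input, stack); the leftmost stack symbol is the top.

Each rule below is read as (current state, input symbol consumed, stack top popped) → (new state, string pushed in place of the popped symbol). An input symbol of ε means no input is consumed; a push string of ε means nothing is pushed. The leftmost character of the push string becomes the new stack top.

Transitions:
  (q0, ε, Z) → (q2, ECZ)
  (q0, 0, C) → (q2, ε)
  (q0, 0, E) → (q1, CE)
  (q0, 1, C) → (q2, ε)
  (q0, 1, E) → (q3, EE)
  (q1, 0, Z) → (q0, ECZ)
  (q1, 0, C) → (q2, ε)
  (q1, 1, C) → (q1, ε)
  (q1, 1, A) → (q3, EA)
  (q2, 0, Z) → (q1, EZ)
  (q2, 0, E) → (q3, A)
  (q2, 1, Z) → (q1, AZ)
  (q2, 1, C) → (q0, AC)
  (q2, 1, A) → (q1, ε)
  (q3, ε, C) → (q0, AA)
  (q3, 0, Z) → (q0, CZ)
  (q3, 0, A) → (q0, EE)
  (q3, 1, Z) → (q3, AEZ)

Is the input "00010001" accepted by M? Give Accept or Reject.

Reject

(q0, 00010001, Z)
  ε-move, top Z: go to q2, push ECZ → (q2, 00010001, ECZ)
  read 0, top E: go to q3, push A → (q3, 0010001, ACZ)
  read 0, top A: go to q0, push EE → (q0, 010001, EECZ)
  read 0, top E: go to q1, push CE → (q1, 10001, CEECZ)
  read 1, top C: go to q1, push ε → (q1, 0001, EECZ)
No transition applies at (q1, 0001, EECZ); input not fully consumed.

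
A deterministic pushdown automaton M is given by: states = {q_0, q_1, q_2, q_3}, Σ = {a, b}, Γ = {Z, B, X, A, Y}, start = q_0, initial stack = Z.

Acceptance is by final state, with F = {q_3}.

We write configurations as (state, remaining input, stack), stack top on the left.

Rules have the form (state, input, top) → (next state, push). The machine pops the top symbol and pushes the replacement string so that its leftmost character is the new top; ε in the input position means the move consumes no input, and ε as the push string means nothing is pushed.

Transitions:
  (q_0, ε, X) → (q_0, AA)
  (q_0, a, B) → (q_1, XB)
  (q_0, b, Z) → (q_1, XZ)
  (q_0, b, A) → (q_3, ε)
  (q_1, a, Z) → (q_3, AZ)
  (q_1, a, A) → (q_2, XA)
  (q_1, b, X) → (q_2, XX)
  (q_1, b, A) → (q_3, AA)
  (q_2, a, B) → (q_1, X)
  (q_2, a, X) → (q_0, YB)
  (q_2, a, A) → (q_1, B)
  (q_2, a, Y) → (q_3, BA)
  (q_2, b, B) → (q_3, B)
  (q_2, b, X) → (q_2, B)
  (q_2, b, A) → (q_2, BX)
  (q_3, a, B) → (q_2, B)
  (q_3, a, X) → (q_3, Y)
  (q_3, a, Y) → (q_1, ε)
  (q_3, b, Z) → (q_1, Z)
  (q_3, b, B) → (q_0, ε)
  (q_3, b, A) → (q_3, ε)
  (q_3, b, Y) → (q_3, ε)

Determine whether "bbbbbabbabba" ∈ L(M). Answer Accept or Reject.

(q_0, bbbbbabbabba, Z)
  read b, top Z: go to q_1, push XZ → (q_1, bbbbabbabba, XZ)
  read b, top X: go to q_2, push XX → (q_2, bbbabbabba, XXZ)
  read b, top X: go to q_2, push B → (q_2, bbabbabba, BXZ)
  read b, top B: go to q_3, push B → (q_3, babbabba, BXZ)
  read b, top B: go to q_0, push ε → (q_0, abbabba, XZ)
  ε-move, top X: go to q_0, push AA → (q_0, abbabba, AAZ)
No transition applies at (q_0, abbabba, AAZ); input not fully consumed.

Reject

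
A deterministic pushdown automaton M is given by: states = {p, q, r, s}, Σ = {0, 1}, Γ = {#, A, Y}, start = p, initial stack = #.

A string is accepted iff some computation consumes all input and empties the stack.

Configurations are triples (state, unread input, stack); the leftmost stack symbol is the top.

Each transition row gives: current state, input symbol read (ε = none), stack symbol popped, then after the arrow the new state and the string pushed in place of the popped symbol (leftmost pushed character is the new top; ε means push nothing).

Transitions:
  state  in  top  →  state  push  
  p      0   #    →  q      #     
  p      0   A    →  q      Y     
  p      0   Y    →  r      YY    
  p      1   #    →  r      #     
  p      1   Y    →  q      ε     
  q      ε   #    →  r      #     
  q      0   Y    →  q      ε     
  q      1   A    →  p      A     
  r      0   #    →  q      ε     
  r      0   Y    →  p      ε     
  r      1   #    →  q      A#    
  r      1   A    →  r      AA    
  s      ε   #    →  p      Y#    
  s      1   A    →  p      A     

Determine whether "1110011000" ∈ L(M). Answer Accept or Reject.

Accept

(p, 1110011000, #)
  read 1, top #: go to r, push # → (r, 110011000, #)
  read 1, top #: go to q, push A# → (q, 10011000, A#)
  read 1, top A: go to p, push A → (p, 0011000, A#)
  read 0, top A: go to q, push Y → (q, 011000, Y#)
  read 0, top Y: go to q, push ε → (q, 11000, #)
  ε-move, top #: go to r, push # → (r, 11000, #)
  read 1, top #: go to q, push A# → (q, 1000, A#)
  read 1, top A: go to p, push A → (p, 000, A#)
  read 0, top A: go to q, push Y → (q, 00, Y#)
  read 0, top Y: go to q, push ε → (q, 0, #)
  ε-move, top #: go to r, push # → (r, 0, #)
  read 0, top #: go to q, push ε → (q, ε, ε)
All input consumed and the stack is empty.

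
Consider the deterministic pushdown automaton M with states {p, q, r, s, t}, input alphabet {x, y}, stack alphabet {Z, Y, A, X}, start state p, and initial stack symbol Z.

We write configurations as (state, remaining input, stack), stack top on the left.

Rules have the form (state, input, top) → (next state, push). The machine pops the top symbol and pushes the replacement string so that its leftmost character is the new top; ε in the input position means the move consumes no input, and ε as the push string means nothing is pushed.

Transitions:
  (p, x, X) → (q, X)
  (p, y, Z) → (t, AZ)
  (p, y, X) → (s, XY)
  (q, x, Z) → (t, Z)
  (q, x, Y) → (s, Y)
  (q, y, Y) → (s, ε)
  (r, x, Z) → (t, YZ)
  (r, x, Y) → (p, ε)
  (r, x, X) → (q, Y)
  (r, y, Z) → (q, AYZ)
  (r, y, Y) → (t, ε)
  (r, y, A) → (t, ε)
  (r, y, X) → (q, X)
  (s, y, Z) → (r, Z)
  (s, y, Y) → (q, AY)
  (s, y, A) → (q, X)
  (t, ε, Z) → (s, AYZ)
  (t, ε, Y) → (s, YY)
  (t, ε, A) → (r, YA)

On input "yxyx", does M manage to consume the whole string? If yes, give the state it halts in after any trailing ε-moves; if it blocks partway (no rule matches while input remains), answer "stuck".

stuck

(p, yxyx, Z)
  read y, top Z: go to t, push AZ → (t, xyx, AZ)
  ε-move, top A: go to r, push YA → (r, xyx, YAZ)
  read x, top Y: go to p, push ε → (p, yx, AZ)
No transition for (p, y, top A); M blocks with input yx remaining.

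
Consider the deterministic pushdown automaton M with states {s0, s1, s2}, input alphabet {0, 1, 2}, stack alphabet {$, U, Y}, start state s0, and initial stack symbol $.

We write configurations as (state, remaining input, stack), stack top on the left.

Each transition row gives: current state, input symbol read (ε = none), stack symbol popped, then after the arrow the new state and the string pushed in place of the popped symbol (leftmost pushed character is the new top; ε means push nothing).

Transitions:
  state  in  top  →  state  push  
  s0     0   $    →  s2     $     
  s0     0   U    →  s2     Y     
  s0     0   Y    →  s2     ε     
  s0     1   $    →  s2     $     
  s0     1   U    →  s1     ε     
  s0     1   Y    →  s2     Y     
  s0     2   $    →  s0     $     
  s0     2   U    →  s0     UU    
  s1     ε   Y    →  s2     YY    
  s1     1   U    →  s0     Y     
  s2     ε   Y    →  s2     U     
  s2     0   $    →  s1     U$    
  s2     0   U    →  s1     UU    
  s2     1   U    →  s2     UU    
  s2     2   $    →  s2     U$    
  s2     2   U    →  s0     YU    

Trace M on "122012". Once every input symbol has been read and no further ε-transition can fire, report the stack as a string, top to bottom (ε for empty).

(s0, 122012, $)
  read 1, top $: go to s2, push $ → (s2, 22012, $)
  read 2, top $: go to s2, push U$ → (s2, 2012, U$)
  read 2, top U: go to s0, push YU → (s0, 012, YU$)
  read 0, top Y: go to s2, push ε → (s2, 12, U$)
  read 1, top U: go to s2, push UU → (s2, 2, UU$)
  read 2, top U: go to s0, push YU → (s0, ε, YUU$)
All input consumed in state s0 with stack YUU$.

YUU$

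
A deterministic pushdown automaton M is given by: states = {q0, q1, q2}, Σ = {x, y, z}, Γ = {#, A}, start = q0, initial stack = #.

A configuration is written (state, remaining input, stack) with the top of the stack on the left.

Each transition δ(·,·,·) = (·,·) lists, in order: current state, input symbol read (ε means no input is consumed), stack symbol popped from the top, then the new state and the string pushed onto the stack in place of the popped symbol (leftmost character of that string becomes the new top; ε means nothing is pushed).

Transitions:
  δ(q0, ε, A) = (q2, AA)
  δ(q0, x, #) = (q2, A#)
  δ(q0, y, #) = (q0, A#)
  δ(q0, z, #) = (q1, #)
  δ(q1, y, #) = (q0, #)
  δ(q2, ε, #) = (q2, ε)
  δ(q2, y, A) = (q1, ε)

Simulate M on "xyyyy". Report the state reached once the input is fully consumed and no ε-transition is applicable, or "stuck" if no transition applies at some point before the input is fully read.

(q0, xyyyy, #)
  read x, top #: go to q2, push A# → (q2, yyyy, A#)
  read y, top A: go to q1, push ε → (q1, yyy, #)
  read y, top #: go to q0, push # → (q0, yy, #)
  read y, top #: go to q0, push A# → (q0, y, A#)
  ε-move, top A: go to q2, push AA → (q2, y, AA#)
  read y, top A: go to q1, push ε → (q1, ε, A#)
All input consumed; M is in state q1.

q1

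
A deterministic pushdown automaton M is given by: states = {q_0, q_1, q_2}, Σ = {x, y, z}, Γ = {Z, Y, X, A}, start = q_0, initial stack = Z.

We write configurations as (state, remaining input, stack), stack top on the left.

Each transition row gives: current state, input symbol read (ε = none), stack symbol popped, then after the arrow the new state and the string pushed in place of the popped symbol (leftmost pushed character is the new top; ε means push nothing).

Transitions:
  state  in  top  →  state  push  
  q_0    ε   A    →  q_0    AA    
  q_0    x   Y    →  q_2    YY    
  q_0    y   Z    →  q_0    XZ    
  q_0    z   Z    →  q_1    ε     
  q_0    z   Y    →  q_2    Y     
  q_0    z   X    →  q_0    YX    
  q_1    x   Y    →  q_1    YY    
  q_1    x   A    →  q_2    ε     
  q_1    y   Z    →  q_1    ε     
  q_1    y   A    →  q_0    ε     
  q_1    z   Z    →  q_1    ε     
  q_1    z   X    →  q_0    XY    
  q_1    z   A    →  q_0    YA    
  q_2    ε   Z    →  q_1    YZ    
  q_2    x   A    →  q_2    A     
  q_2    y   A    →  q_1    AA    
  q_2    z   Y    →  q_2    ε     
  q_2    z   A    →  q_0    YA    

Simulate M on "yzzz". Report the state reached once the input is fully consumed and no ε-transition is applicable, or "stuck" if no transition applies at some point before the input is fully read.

(q_0, yzzz, Z) ⊢ (q_0, zzz, XZ) ⊢ (q_0, zz, YXZ) ⊢ (q_2, z, YXZ) ⊢ (q_2, ε, XZ)
All input consumed; M is in state q_2.

q_2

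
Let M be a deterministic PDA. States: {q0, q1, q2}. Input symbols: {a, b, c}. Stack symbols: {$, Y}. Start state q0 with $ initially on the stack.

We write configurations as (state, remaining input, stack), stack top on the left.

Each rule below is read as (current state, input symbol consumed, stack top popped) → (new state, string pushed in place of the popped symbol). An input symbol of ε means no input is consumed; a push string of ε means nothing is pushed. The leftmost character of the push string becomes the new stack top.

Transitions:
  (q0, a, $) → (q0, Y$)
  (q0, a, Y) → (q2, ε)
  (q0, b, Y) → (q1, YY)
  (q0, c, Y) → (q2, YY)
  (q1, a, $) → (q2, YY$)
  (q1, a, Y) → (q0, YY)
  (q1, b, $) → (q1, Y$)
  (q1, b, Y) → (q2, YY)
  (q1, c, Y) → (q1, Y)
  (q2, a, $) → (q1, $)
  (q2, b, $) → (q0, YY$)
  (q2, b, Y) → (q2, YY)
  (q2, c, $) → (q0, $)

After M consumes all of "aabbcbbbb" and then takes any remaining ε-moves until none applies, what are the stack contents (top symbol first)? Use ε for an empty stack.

YYYYYYY$

(q0, aabbcbbbb, $)
  read a, top $: go to q0, push Y$ → (q0, abbcbbbb, Y$)
  read a, top Y: go to q2, push ε → (q2, bbcbbbb, $)
  read b, top $: go to q0, push YY$ → (q0, bcbbbb, YY$)
  read b, top Y: go to q1, push YY → (q1, cbbbb, YYY$)
  read c, top Y: go to q1, push Y → (q1, bbbb, YYY$)
  read b, top Y: go to q2, push YY → (q2, bbb, YYYY$)
  read b, top Y: go to q2, push YY → (q2, bb, YYYYY$)
  read b, top Y: go to q2, push YY → (q2, b, YYYYYY$)
  read b, top Y: go to q2, push YY → (q2, ε, YYYYYYY$)
All input consumed in state q2 with stack YYYYYYY$.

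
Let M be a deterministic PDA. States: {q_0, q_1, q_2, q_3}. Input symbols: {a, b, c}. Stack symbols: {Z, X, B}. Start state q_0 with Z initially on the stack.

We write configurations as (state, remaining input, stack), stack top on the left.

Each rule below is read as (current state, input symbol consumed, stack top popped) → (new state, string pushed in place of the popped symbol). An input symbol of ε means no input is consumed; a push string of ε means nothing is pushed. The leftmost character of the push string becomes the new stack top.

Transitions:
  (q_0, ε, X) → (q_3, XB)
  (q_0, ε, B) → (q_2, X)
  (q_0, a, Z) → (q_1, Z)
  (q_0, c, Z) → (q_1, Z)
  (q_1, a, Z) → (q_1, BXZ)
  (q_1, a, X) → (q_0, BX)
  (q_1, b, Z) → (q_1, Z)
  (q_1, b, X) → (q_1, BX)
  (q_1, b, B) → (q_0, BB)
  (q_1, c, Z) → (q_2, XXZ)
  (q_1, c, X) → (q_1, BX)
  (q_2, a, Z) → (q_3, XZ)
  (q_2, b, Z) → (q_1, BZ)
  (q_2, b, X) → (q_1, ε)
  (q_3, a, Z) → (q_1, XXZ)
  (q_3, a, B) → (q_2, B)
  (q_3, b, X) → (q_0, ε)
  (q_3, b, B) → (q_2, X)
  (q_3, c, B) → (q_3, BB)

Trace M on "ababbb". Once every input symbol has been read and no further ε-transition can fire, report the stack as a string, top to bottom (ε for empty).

(q_0, ababbb, Z)
  read a, top Z: go to q_1, push Z → (q_1, babbb, Z)
  read b, top Z: go to q_1, push Z → (q_1, abbb, Z)
  read a, top Z: go to q_1, push BXZ → (q_1, bbb, BXZ)
  read b, top B: go to q_0, push BB → (q_0, bb, BBXZ)
  ε-move, top B: go to q_2, push X → (q_2, bb, XBXZ)
  read b, top X: go to q_1, push ε → (q_1, b, BXZ)
  read b, top B: go to q_0, push BB → (q_0, ε, BBXZ)
  ε-move, top B: go to q_2, push X → (q_2, ε, XBXZ)
All input consumed in state q_2 with stack XBXZ.

XBXZ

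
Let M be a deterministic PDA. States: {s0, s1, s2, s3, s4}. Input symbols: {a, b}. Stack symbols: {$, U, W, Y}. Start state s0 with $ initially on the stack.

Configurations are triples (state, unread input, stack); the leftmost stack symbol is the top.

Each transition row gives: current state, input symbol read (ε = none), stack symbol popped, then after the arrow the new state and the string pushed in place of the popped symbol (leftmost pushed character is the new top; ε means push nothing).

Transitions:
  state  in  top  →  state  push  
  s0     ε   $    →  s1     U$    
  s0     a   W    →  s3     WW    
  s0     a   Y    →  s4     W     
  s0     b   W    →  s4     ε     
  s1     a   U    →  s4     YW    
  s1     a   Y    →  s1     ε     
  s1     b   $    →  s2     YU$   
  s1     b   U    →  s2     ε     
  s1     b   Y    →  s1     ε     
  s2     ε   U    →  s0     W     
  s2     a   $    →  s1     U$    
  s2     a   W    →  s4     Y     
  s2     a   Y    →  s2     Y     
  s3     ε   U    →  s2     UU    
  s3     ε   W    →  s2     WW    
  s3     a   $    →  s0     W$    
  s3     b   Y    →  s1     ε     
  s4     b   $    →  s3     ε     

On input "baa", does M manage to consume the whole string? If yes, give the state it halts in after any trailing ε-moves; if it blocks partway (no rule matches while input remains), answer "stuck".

s4

(s0, baa, $)
  ε-move, top $: go to s1, push U$ → (s1, baa, U$)
  read b, top U: go to s2, push ε → (s2, aa, $)
  read a, top $: go to s1, push U$ → (s1, a, U$)
  read a, top U: go to s4, push YW → (s4, ε, YW$)
All input consumed; M is in state s4.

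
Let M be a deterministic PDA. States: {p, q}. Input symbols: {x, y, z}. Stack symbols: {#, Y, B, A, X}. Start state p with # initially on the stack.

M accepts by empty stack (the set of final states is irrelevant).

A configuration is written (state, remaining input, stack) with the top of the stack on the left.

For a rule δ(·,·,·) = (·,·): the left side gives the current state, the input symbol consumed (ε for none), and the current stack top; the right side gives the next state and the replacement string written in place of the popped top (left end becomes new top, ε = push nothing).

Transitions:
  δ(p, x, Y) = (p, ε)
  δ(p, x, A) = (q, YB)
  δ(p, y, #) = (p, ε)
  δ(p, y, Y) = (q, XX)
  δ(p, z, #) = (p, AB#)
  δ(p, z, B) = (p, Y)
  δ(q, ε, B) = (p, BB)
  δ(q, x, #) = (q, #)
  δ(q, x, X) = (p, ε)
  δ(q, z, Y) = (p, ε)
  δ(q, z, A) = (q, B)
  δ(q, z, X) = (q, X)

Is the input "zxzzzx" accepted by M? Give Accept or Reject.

Reject

(p, zxzzzx, #)
  read z, top #: go to p, push AB# → (p, xzzzx, AB#)
  read x, top A: go to q, push YB → (q, zzzx, YBB#)
  read z, top Y: go to p, push ε → (p, zzx, BB#)
  read z, top B: go to p, push Y → (p, zx, YB#)
No transition applies at (p, zx, YB#); input not fully consumed.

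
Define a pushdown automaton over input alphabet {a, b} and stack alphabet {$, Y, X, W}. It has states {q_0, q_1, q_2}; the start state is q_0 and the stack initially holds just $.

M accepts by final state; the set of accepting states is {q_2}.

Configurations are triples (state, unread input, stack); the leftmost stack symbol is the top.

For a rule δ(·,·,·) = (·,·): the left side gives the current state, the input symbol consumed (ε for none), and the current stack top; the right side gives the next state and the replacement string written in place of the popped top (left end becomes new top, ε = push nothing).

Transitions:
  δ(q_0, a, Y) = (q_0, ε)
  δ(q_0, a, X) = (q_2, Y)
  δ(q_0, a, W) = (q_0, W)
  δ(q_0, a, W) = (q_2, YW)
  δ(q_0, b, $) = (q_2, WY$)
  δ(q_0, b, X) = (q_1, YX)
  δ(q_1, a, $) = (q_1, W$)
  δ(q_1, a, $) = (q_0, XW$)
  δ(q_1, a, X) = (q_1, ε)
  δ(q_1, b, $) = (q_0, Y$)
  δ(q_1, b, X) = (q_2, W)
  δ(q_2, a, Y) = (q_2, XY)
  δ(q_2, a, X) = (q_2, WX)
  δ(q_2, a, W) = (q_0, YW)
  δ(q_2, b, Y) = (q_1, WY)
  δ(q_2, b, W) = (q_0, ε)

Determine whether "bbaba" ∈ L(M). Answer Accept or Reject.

Reject

No computation consumes all input and reaches a final state.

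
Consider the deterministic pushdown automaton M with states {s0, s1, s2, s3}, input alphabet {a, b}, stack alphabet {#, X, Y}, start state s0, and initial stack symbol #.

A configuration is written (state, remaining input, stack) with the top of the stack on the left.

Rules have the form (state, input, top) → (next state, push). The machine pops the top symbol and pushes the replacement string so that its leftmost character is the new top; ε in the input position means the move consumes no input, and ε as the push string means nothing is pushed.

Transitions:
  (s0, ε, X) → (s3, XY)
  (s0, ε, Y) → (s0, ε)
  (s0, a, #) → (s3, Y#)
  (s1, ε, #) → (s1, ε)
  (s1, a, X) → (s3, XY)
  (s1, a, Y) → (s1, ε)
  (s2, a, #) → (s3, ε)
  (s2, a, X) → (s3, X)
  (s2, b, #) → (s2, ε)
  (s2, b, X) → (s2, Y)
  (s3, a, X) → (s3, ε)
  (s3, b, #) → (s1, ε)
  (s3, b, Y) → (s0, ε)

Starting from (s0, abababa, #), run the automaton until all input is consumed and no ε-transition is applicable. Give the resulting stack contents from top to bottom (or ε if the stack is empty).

Y#

(s0, abababa, #)
  read a, top #: go to s3, push Y# → (s3, bababa, Y#)
  read b, top Y: go to s0, push ε → (s0, ababa, #)
  read a, top #: go to s3, push Y# → (s3, baba, Y#)
  read b, top Y: go to s0, push ε → (s0, aba, #)
  read a, top #: go to s3, push Y# → (s3, ba, Y#)
  read b, top Y: go to s0, push ε → (s0, a, #)
  read a, top #: go to s3, push Y# → (s3, ε, Y#)
All input consumed in state s3 with stack Y#.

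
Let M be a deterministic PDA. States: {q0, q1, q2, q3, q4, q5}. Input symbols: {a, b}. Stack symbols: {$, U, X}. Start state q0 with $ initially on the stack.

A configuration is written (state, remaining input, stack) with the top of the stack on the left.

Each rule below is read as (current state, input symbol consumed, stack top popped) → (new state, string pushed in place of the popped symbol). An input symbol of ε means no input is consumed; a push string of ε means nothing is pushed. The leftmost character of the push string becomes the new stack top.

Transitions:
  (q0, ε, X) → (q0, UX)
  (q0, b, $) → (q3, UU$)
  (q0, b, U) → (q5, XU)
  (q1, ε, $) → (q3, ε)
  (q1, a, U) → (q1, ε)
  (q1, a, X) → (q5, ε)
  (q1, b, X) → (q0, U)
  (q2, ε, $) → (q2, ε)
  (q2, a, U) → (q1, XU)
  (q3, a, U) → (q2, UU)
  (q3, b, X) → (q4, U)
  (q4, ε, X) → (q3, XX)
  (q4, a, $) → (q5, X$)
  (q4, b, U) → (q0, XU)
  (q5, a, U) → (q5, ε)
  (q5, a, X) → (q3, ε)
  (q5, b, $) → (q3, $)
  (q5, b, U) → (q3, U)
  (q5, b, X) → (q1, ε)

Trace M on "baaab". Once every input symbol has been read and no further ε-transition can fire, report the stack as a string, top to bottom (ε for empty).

UUU$

(q0, baaab, $) ⊢ (q3, aaab, UU$) ⊢ (q2, aab, UUU$) ⊢ (q1, ab, XUUU$) ⊢ (q5, b, UUU$) ⊢ (q3, ε, UUU$)
All input consumed in state q3 with stack UUU$.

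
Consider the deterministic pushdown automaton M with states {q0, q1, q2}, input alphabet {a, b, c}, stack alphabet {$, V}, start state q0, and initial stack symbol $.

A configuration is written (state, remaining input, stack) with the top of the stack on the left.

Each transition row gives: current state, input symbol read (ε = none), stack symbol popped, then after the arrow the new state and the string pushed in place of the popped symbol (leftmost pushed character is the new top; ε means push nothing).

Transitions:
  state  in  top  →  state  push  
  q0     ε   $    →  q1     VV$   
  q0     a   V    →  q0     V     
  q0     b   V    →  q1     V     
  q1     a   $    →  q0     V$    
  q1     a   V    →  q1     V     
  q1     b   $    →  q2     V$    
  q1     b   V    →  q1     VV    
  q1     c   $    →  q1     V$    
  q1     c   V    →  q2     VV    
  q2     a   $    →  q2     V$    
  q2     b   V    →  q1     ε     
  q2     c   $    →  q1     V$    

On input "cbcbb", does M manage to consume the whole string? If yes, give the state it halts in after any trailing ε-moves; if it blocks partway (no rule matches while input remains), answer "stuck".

(q0, cbcbb, $)
  ε-move, top $: go to q1, push VV$ → (q1, cbcbb, VV$)
  read c, top V: go to q2, push VV → (q2, bcbb, VVV$)
  read b, top V: go to q1, push ε → (q1, cbb, VV$)
  read c, top V: go to q2, push VV → (q2, bb, VVV$)
  read b, top V: go to q1, push ε → (q1, b, VV$)
  read b, top V: go to q1, push VV → (q1, ε, VVV$)
All input consumed; M is in state q1.

q1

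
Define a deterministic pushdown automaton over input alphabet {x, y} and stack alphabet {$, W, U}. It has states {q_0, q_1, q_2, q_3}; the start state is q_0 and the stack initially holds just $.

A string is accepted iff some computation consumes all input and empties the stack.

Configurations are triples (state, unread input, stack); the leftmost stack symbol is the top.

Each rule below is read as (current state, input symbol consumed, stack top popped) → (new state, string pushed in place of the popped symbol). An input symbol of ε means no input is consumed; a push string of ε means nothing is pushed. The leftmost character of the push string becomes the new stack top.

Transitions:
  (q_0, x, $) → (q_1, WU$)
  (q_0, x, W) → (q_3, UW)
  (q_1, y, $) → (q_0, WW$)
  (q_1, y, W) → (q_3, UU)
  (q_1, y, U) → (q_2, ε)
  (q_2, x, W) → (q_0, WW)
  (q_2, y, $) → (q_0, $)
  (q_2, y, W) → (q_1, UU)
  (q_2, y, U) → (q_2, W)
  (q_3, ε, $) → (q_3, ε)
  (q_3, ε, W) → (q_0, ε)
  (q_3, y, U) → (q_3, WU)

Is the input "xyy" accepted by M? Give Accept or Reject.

Reject

(q_0, xyy, $) ⊢ (q_1, yy, WU$) ⊢ (q_3, y, UUU$) ⊢ (q_3, ε, WUUU$) ⊢ (q_0, ε, UUU$)
All input consumed; stack is UUU$, not empty, and no further ε-move applies.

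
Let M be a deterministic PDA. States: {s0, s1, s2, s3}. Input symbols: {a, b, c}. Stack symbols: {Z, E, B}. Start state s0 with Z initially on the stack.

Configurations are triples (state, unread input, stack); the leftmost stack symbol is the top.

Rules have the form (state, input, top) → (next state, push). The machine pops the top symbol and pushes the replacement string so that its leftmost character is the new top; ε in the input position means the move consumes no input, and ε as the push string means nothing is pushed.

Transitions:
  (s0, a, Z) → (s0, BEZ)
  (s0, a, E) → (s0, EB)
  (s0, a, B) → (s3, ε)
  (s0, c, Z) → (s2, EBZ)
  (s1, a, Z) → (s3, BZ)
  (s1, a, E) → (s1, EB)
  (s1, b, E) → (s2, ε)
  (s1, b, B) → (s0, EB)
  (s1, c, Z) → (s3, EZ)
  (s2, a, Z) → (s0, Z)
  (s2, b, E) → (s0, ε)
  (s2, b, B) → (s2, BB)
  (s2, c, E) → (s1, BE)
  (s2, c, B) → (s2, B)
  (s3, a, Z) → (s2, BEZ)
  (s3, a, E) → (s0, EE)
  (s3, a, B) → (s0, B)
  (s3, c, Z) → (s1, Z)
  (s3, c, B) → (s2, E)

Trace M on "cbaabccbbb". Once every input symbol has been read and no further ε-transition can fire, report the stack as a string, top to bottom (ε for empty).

BBBBBEZ

(s0, cbaabccbbb, Z)
  read c, top Z: go to s2, push EBZ → (s2, baabccbbb, EBZ)
  read b, top E: go to s0, push ε → (s0, aabccbbb, BZ)
  read a, top B: go to s3, push ε → (s3, abccbbb, Z)
  read a, top Z: go to s2, push BEZ → (s2, bccbbb, BEZ)
  read b, top B: go to s2, push BB → (s2, ccbbb, BBEZ)
  read c, top B: go to s2, push B → (s2, cbbb, BBEZ)
  read c, top B: go to s2, push B → (s2, bbb, BBEZ)
  read b, top B: go to s2, push BB → (s2, bb, BBBEZ)
  read b, top B: go to s2, push BB → (s2, b, BBBBEZ)
  read b, top B: go to s2, push BB → (s2, ε, BBBBBEZ)
All input consumed in state s2 with stack BBBBBEZ.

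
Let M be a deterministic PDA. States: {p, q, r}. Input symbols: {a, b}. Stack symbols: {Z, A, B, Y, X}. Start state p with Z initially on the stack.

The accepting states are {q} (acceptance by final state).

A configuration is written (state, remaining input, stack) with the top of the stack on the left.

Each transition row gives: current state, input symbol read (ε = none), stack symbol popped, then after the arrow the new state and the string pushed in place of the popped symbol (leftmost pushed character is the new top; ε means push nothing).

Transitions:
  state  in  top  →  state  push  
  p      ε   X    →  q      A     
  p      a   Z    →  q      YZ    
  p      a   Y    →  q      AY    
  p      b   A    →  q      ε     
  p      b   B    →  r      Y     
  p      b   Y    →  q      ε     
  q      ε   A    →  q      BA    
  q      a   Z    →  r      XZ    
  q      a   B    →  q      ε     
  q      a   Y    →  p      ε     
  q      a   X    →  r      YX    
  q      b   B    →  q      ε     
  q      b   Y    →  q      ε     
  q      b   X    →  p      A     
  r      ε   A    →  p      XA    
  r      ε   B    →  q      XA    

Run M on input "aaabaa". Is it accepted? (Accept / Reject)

(p, aaabaa, Z)
  read a, top Z: go to q, push YZ → (q, aabaa, YZ)
  read a, top Y: go to p, push ε → (p, abaa, Z)
  read a, top Z: go to q, push YZ → (q, baa, YZ)
  read b, top Y: go to q, push ε → (q, aa, Z)
  read a, top Z: go to r, push XZ → (r, a, XZ)
No transition applies at (r, a, XZ); input not fully consumed.

Reject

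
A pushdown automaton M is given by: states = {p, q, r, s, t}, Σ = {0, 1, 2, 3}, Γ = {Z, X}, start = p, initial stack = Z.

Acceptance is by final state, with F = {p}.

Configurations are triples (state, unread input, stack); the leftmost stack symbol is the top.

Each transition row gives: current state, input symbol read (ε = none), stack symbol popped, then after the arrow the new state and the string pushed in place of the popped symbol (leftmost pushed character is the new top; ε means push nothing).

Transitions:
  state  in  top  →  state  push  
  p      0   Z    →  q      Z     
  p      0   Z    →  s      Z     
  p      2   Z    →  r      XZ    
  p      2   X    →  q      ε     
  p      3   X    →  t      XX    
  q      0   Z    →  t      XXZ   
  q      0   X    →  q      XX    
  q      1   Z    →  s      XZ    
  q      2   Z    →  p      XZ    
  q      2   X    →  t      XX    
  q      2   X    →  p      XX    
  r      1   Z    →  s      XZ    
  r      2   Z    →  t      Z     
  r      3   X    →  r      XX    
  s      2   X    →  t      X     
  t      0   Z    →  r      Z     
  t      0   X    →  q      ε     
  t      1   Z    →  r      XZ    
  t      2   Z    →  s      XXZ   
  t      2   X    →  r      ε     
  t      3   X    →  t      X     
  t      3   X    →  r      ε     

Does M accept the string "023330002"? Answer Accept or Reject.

Accept

One accepting computation: (p, 023330002, Z) ⊢ (q, 23330002, Z) ⊢ (p, 3330002, XZ) ⊢ (t, 330002, XXZ) ⊢ (t, 30002, XXZ) ⊢ (t, 0002, XXZ) ⊢ (q, 002, XZ) ⊢ (q, 02, XXZ) ⊢ (q, 2, XXXZ) ⊢ (p, ε, XXXXZ)
All input consumed and state p ∈ F.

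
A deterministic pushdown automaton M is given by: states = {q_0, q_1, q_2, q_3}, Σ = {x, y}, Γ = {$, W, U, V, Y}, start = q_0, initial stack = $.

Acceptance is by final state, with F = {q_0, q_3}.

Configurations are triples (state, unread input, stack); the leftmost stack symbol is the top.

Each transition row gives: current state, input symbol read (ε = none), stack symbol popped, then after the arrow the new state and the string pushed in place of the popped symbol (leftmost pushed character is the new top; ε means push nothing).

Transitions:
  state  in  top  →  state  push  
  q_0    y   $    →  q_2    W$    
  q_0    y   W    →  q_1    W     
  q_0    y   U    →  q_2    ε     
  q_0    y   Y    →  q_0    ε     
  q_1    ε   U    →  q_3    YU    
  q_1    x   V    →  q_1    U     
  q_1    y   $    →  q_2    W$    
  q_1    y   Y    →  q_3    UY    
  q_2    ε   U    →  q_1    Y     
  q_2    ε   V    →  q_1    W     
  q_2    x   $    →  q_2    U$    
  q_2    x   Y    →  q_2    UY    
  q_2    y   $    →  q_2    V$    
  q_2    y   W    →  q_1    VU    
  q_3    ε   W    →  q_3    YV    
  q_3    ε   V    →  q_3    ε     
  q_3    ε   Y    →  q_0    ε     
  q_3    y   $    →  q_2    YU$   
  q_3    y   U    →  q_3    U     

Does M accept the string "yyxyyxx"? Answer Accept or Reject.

(q_0, yyxyyxx, $)
  read y, top $: go to q_2, push W$ → (q_2, yxyyxx, W$)
  read y, top W: go to q_1, push VU → (q_1, xyyxx, VU$)
  read x, top V: go to q_1, push U → (q_1, yyxx, UU$)
  ε-move, top U: go to q_3, push YU → (q_3, yyxx, YUU$)
  ε-move, top Y: go to q_0, push ε → (q_0, yyxx, UU$)
  read y, top U: go to q_2, push ε → (q_2, yxx, U$)
  ε-move, top U: go to q_1, push Y → (q_1, yxx, Y$)
  read y, top Y: go to q_3, push UY → (q_3, xx, UY$)
No transition applies at (q_3, xx, UY$); input not fully consumed.

Reject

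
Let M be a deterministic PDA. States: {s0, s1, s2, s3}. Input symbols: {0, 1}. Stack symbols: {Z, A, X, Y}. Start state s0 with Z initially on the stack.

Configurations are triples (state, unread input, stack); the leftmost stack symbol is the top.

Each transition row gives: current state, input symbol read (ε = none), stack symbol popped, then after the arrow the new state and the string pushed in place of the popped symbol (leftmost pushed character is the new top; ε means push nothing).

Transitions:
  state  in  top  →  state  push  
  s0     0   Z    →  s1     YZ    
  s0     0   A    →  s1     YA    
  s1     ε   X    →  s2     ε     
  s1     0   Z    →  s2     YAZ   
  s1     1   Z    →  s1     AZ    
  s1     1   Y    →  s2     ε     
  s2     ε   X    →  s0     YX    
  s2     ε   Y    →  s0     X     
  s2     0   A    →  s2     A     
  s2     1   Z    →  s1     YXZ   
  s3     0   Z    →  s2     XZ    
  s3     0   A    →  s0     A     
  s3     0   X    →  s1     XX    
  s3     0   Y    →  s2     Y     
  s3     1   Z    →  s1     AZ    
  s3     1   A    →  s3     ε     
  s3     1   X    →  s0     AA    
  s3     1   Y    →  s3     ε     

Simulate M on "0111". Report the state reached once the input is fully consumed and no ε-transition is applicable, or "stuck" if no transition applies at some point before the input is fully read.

(s0, 0111, Z)
  read 0, top Z: go to s1, push YZ → (s1, 111, YZ)
  read 1, top Y: go to s2, push ε → (s2, 11, Z)
  read 1, top Z: go to s1, push YXZ → (s1, 1, YXZ)
  read 1, top Y: go to s2, push ε → (s2, ε, XZ)
  ε-move, top X: go to s0, push YX → (s0, ε, YXZ)
All input consumed; M is in state s0.

s0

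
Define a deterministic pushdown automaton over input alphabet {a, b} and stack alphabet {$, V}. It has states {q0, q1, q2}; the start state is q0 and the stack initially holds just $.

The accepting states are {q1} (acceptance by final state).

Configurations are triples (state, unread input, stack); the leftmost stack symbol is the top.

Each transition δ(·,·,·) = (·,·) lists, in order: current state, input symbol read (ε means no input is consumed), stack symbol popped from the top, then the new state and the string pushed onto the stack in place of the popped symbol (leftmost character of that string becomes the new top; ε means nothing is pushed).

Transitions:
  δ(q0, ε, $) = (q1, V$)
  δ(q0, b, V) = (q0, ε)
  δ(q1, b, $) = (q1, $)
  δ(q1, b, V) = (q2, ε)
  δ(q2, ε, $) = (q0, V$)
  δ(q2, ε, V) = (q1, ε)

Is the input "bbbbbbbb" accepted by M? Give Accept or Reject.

(q0, bbbbbbbb, $)
  ε-move, top $: go to q1, push V$ → (q1, bbbbbbbb, V$)
  read b, top V: go to q2, push ε → (q2, bbbbbbb, $)
  ε-move, top $: go to q0, push V$ → (q0, bbbbbbb, V$)
  read b, top V: go to q0, push ε → (q0, bbbbbb, $)
  ε-move, top $: go to q1, push V$ → (q1, bbbbbb, V$)
  read b, top V: go to q2, push ε → (q2, bbbbb, $)
  ε-move, top $: go to q0, push V$ → (q0, bbbbb, V$)
  read b, top V: go to q0, push ε → (q0, bbbb, $)
  ε-move, top $: go to q1, push V$ → (q1, bbbb, V$)
  read b, top V: go to q2, push ε → (q2, bbb, $)
  ε-move, top $: go to q0, push V$ → (q0, bbb, V$)
  read b, top V: go to q0, push ε → (q0, bb, $)
  ε-move, top $: go to q1, push V$ → (q1, bb, V$)
  read b, top V: go to q2, push ε → (q2, b, $)
  ε-move, top $: go to q0, push V$ → (q0, b, V$)
  read b, top V: go to q0, push ε → (q0, ε, $)
  ε-move, top $: go to q1, push V$ → (q1, ε, V$)
All input consumed; state q1 ∈ F.

Accept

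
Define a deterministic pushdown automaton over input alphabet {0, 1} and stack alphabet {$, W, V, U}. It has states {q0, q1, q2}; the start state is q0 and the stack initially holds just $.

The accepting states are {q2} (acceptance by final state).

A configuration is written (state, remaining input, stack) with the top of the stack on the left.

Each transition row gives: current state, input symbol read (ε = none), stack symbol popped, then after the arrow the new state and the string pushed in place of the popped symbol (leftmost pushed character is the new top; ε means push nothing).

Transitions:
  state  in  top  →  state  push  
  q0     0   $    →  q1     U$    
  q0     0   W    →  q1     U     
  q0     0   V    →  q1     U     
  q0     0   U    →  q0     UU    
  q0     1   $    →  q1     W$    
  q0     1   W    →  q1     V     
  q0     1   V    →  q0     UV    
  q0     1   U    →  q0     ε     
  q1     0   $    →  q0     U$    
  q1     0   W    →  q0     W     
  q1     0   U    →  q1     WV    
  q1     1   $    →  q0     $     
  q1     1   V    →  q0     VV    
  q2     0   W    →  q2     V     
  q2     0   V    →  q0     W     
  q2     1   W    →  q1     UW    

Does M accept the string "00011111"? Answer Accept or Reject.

(q0, 00011111, $)
  read 0, top $: go to q1, push U$ → (q1, 0011111, U$)
  read 0, top U: go to q1, push WV → (q1, 011111, WV$)
  read 0, top W: go to q0, push W → (q0, 11111, WV$)
  read 1, top W: go to q1, push V → (q1, 1111, VV$)
  read 1, top V: go to q0, push VV → (q0, 111, VVV$)
  read 1, top V: go to q0, push UV → (q0, 11, UVVV$)
  read 1, top U: go to q0, push ε → (q0, 1, VVV$)
  read 1, top V: go to q0, push UV → (q0, ε, UVVV$)
All input consumed; state q0 ∉ F and no further ε-move applies.

Reject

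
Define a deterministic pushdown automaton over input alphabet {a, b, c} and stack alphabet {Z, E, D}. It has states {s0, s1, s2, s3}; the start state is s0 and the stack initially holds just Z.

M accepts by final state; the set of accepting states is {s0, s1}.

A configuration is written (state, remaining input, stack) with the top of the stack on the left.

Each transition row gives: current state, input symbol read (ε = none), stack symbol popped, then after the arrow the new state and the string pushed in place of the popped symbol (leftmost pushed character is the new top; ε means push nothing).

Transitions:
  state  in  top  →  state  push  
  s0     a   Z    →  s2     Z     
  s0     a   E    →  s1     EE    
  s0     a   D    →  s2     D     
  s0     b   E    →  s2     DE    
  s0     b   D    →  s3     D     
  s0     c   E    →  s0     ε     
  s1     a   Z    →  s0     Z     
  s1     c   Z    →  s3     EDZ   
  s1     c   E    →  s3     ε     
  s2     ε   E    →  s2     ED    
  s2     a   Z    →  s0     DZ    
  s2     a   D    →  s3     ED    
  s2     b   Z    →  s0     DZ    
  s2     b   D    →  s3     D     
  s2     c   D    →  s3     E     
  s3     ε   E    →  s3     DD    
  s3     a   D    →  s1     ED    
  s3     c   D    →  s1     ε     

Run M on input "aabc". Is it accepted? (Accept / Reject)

(s0, aabc, Z) ⊢ (s2, abc, Z) ⊢ (s0, bc, DZ) ⊢ (s3, c, DZ) ⊢ (s1, ε, Z)
All input consumed; state s1 ∈ F.

Accept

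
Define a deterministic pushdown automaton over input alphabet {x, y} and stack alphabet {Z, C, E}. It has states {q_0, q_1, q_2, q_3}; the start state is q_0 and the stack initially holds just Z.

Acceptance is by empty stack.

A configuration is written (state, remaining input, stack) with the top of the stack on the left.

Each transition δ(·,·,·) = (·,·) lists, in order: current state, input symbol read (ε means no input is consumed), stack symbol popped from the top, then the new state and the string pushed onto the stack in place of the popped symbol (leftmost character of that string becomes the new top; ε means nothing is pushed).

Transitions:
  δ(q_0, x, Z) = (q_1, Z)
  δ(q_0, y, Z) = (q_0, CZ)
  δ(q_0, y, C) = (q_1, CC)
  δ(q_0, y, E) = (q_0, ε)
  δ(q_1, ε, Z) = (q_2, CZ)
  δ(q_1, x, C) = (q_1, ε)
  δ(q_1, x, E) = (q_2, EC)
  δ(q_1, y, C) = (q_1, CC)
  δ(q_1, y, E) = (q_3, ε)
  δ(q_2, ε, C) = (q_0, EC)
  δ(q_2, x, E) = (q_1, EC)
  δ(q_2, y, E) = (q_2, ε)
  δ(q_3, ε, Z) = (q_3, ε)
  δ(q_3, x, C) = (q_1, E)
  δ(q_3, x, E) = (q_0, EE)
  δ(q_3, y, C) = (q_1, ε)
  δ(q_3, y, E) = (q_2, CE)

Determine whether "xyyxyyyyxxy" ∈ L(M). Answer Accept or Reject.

(q_0, xyyxyyyyxxy, Z)
  read x, top Z: go to q_1, push Z → (q_1, yyxyyyyxxy, Z)
  ε-move, top Z: go to q_2, push CZ → (q_2, yyxyyyyxxy, CZ)
  ε-move, top C: go to q_0, push EC → (q_0, yyxyyyyxxy, ECZ)
  read y, top E: go to q_0, push ε → (q_0, yxyyyyxxy, CZ)
  read y, top C: go to q_1, push CC → (q_1, xyyyyxxy, CCZ)
  read x, top C: go to q_1, push ε → (q_1, yyyyxxy, CZ)
  read y, top C: go to q_1, push CC → (q_1, yyyxxy, CCZ)
  read y, top C: go to q_1, push CC → (q_1, yyxxy, CCCZ)
  read y, top C: go to q_1, push CC → (q_1, yxxy, CCCCZ)
  read y, top C: go to q_1, push CC → (q_1, xxy, CCCCCZ)
  read x, top C: go to q_1, push ε → (q_1, xy, CCCCZ)
  read x, top C: go to q_1, push ε → (q_1, y, CCCZ)
  read y, top C: go to q_1, push CC → (q_1, ε, CCCCZ)
All input consumed; stack is CCCCZ, not empty, and no further ε-move applies.

Reject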